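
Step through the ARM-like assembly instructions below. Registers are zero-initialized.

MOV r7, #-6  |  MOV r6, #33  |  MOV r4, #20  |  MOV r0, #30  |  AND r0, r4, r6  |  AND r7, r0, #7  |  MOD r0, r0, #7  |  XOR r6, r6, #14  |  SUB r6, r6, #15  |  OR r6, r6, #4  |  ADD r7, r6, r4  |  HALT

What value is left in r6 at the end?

MOV r7, #-6 → r7=-6
MOV r6, #33 → r6=33
MOV r4, #20 → r4=20
MOV r0, #30 → r0=30
AND r0, r4, r6 → r0=20&33=0
AND r7, r0, #7 → r7=0&7=0
MOD r0, r0, #7 → r0=0%7=0
XOR r6, r6, #14 → r6=33^14=47
SUB r6, r6, #15 → r6=47-15=32
OR r6, r6, #4 → r6=32|4=36
ADD r7, r6, r4 → r7=36+20=56
halt.

36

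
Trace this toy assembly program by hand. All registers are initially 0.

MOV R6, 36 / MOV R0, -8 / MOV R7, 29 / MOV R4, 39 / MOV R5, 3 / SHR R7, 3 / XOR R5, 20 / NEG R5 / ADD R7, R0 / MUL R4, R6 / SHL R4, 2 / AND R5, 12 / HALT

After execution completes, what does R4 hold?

R6=36
R0=-8
R7=29
R4=39
R5=3
R7=29>>3=3
R5=3^20=23
R5=-(23)=-23
R7=3+(-8)=-5
R4=39*36=1404
R4=1404<<2=5616
R5=(-23)&12=8
halt.

5616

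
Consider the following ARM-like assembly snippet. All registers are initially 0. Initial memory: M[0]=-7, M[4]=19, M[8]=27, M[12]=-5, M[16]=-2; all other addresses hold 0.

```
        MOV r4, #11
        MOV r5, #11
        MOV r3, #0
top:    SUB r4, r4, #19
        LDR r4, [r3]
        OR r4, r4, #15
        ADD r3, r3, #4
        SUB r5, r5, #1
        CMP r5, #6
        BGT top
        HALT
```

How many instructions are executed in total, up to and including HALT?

39

after MOV r4, #11: r4=11
after MOV r5, #11: r5=11
after MOV r3, #0: r3=0
after SUB r4, r4, #19: r4=11-19=-8
after LDR r4, [r3]: r4=M[0]=-7
after OR r4, r4, #15: r4=(-7)|15=-1
after ADD r3, r3, #4: r3=0+4=4
after SUB r5, r5, #1: r5=11-1=10
CMP r5, #6  (cmp 10,6)
BGT top: taken
after SUB r4, r4, #19: r4=(-1)-19=-20
after LDR r4, [r3]: r4=M[4]=19
after OR r4, r4, #15: r4=19|15=31
after ADD r3, r3, #4: r3=4+4=8
after SUB r5, r5, #1: r5=10-1=9
CMP r5, #6  (cmp 9,6)
BGT top: taken
after SUB r4, r4, #19: r4=31-19=12
after LDR r4, [r3]: r4=M[8]=27
after OR r4, r4, #15: r4=27|15=31
after ADD r3, r3, #4: r3=8+4=12
after SUB r5, r5, #1: r5=9-1=8
CMP r5, #6  (cmp 8,6)
BGT top: taken
after SUB r4, r4, #19: r4=31-19=12
after LDR r4, [r3]: r4=M[12]=-5
after OR r4, r4, #15: r4=(-5)|15=-1
after ADD r3, r3, #4: r3=12+4=16
after SUB r5, r5, #1: r5=8-1=7
CMP r5, #6  (cmp 7,6)
BGT top: taken
after SUB r4, r4, #19: r4=(-1)-19=-20
after LDR r4, [r3]: r4=M[16]=-2
after OR r4, r4, #15: r4=(-2)|15=-1
after ADD r3, r3, #4: r3=16+4=20
after SUB r5, r5, #1: r5=7-1=6
CMP r5, #6  (cmp 6,6)
BGT top: not taken
halt.
Total executed instructions: 39.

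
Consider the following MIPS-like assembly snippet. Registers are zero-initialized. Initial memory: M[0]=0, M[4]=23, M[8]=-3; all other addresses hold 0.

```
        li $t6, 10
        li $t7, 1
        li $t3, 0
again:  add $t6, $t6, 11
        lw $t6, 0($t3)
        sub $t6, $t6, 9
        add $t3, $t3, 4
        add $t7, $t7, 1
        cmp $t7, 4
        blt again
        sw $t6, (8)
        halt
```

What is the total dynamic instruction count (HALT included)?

26

after li $t6, 10: $t6=10
after li $t7, 1: $t7=1
after li $t3, 0: $t3=0
after add $t6, $t6, 11: $t6=10+11=21
after lw $t6, 0($t3): $t6=M[0]=0
after sub $t6, $t6, 9: $t6=0-9=-9
after add $t3, $t3, 4: $t3=0+4=4
after add $t7, $t7, 1: $t7=1+1=2
cmp $t7, 4  (cmp 2,4)
blt again: taken
after add $t6, $t6, 11: $t6=(-9)+11=2
after lw $t6, 0($t3): $t6=M[4]=23
after sub $t6, $t6, 9: $t6=23-9=14
after add $t3, $t3, 4: $t3=4+4=8
after add $t7, $t7, 1: $t7=2+1=3
cmp $t7, 4  (cmp 3,4)
blt again: taken
after add $t6, $t6, 11: $t6=14+11=25
after lw $t6, 0($t3): $t6=M[8]=-3
after sub $t6, $t6, 9: $t6=(-3)-9=-12
after add $t3, $t3, 4: $t3=8+4=12
after add $t7, $t7, 1: $t7=3+1=4
cmp $t7, 4  (cmp 4,4)
blt again: not taken
sw $t6, (8) → M[8]=-12
halt.
Total executed instructions: 26.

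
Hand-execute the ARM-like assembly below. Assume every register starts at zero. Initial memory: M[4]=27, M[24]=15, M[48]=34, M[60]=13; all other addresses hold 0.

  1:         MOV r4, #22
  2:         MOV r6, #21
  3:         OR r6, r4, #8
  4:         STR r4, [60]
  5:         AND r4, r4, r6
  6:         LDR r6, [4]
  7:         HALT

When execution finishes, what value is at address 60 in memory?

r4=22
r6=21
r6=22|8=30
STR r4, [60] → M[60]=22
r4=22&30=22
r6=M[4]=27
halt.

22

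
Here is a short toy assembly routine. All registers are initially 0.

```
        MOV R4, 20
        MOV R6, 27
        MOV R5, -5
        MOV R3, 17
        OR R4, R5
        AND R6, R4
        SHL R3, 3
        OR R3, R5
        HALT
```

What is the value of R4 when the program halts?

-1

MOV R4, 20 → R4=20
MOV R6, 27 → R6=27
MOV R5, -5 → R5=-5
MOV R3, 17 → R3=17
OR R4, R5 → R4=20|(-5)=-1
AND R6, R4 → R6=27&(-1)=27
SHL R3, 3 → R3=17<<3=136
OR R3, R5 → R3=136|(-5)=-5
halt.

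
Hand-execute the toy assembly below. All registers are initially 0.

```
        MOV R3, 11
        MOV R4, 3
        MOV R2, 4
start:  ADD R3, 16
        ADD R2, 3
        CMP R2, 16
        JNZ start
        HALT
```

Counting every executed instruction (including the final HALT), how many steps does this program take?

20

R3=11
R4=3
R2=4
R3=11+16=27
R2=4+3=7
CMP R2, 16  (cmp 7,16)
JNZ start: taken
R3=27+16=43
R2=7+3=10
CMP R2, 16  (cmp 10,16)
JNZ start: taken
R3=43+16=59
R2=10+3=13
CMP R2, 16  (cmp 13,16)
JNZ start: taken
R3=59+16=75
R2=13+3=16
CMP R2, 16  (cmp 16,16)
JNZ start: not taken
halt.
Total executed instructions: 20.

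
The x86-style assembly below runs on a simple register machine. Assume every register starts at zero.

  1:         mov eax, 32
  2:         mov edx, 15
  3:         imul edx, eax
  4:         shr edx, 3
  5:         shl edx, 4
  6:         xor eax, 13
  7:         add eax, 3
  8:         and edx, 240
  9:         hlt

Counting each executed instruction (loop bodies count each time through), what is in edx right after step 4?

60

eax=32
edx=15
edx=15*32=480
edx=480>>3=60
After step 4: edx = 60.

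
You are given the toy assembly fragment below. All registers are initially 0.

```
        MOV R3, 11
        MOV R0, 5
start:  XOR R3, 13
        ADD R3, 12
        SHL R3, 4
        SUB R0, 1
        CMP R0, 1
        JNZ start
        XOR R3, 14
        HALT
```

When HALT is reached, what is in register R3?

1288862

MOV R3, 11 → R3=11
MOV R0, 5 → R0=5
XOR R3, 13 → R3=11^13=6
ADD R3, 12 → R3=6+12=18
SHL R3, 4 → R3=18<<4=288
SUB R0, 1 → R0=5-1=4
CMP R0, 1  (cmp 4,1)
JNZ start: taken
XOR R3, 13 → R3=288^13=301
ADD R3, 12 → R3=301+12=313
SHL R3, 4 → R3=313<<4=5008
SUB R0, 1 → R0=4-1=3
CMP R0, 1  (cmp 3,1)
JNZ start: taken
XOR R3, 13 → R3=5008^13=5021
ADD R3, 12 → R3=5021+12=5033
SHL R3, 4 → R3=5033<<4=80528
SUB R0, 1 → R0=3-1=2
CMP R0, 1  (cmp 2,1)
JNZ start: taken
XOR R3, 13 → R3=80528^13=80541
ADD R3, 12 → R3=80541+12=80553
SHL R3, 4 → R3=80553<<4=1288848
SUB R0, 1 → R0=2-1=1
CMP R0, 1  (cmp 1,1)
JNZ start: not taken
XOR R3, 14 → R3=1288848^14=1288862
halt.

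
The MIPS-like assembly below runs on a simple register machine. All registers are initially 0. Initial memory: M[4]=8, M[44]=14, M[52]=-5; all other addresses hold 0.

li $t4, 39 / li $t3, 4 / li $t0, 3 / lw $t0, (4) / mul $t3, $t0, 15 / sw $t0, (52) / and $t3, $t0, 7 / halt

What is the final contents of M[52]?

8

after li $t4, 39: $t4=39
after li $t3, 4: $t3=4
after li $t0, 3: $t0=3
after lw $t0, (4): $t0=M[4]=8
after mul $t3, $t0, 15: $t3=8*15=120
sw $t0, (52) → M[52]=8
after and $t3, $t0, 7: $t3=8&7=0
halt.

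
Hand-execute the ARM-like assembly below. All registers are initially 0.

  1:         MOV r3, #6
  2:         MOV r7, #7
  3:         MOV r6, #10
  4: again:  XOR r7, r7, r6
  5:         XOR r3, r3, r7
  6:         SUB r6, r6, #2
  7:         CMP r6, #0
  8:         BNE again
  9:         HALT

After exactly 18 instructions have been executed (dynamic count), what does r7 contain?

after MOV r3, #6: r3=6
after MOV r7, #7: r7=7
after MOV r6, #10: r6=10
after XOR r7, r7, r6: r7=7^10=13
after XOR r3, r3, r7: r3=6^13=11
after SUB r6, r6, #2: r6=10-2=8
CMP r6, #0  (cmp 8,0)
BNE again: taken
after XOR r7, r7, r6: r7=13^8=5
after XOR r3, r3, r7: r3=11^5=14
after SUB r6, r6, #2: r6=8-2=6
CMP r6, #0  (cmp 6,0)
BNE again: taken
after XOR r7, r7, r6: r7=5^6=3
after XOR r3, r3, r7: r3=14^3=13
after SUB r6, r6, #2: r6=6-2=4
CMP r6, #0  (cmp 4,0)
BNE again: taken
After step 18: r7 = 3.

3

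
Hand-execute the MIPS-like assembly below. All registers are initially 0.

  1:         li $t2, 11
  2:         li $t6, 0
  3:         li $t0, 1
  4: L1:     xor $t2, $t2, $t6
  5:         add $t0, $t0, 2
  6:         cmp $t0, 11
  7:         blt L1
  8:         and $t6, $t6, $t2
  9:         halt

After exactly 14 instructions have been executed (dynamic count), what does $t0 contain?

7

after li $t2, 11: $t2=11
after li $t6, 0: $t6=0
after li $t0, 1: $t0=1
after xor $t2, $t2, $t6: $t2=11^0=11
after add $t0, $t0, 2: $t0=1+2=3
cmp $t0, 11  (cmp 3,11)
blt L1: taken
after xor $t2, $t2, $t6: $t2=11^0=11
after add $t0, $t0, 2: $t0=3+2=5
cmp $t0, 11  (cmp 5,11)
blt L1: taken
after xor $t2, $t2, $t6: $t2=11^0=11
after add $t0, $t0, 2: $t0=5+2=7
cmp $t0, 11  (cmp 7,11)
After step 14: $t0 = 7.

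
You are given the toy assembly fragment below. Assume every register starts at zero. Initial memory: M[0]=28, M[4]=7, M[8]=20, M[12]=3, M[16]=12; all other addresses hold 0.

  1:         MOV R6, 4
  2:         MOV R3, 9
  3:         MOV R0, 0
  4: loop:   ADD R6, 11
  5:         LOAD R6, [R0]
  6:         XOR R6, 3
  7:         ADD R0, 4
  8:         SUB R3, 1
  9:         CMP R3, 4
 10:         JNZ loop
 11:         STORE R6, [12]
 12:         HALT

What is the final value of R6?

15

R6=4
R3=9
R0=0
R6=4+11=15
R6=M[0]=28
R6=28^3=31
R0=0+4=4
R3=9-1=8
CMP R3, 4  (cmp 8,4)
JNZ loop: taken
R6=31+11=42
R6=M[4]=7
R6=7^3=4
R0=4+4=8
R3=8-1=7
CMP R3, 4  (cmp 7,4)
JNZ loop: taken
R6=4+11=15
R6=M[8]=20
R6=20^3=23
R0=8+4=12
R3=7-1=6
CMP R3, 4  (cmp 6,4)
JNZ loop: taken
R6=23+11=34
R6=M[12]=3
R6=3^3=0
R0=12+4=16
R3=6-1=5
CMP R3, 4  (cmp 5,4)
JNZ loop: taken
R6=0+11=11
R6=M[16]=12
R6=12^3=15
R0=16+4=20
R3=5-1=4
CMP R3, 4  (cmp 4,4)
JNZ loop: not taken
STORE R6, [12] → M[12]=15
halt.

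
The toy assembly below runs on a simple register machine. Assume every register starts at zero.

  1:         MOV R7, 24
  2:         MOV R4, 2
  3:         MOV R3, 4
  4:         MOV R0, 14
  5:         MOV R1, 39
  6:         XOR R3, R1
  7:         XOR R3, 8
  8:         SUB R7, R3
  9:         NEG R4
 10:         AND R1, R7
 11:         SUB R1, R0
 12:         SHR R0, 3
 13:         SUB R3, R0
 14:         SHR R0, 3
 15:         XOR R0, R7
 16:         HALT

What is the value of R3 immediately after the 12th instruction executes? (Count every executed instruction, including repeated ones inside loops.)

after MOV R7, 24: R7=24
after MOV R4, 2: R4=2
after MOV R3, 4: R3=4
after MOV R0, 14: R0=14
after MOV R1, 39: R1=39
after XOR R3, R1: R3=4^39=35
after XOR R3, 8: R3=35^8=43
after SUB R7, R3: R7=24-43=-19
after NEG R4: R4=-(2)=-2
after AND R1, R7: R1=39&(-19)=37
after SUB R1, R0: R1=37-14=23
after SHR R0, 3: R0=14>>3=1
After step 12: R3 = 43.

43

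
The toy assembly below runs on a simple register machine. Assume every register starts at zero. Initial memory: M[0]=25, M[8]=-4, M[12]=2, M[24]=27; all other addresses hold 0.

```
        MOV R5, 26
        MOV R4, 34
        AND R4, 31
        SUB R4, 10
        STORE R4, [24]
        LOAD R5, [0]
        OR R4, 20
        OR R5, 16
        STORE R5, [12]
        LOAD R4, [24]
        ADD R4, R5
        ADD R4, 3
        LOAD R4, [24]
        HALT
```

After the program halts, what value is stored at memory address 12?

after MOV R5, 26: R5=26
after MOV R4, 34: R4=34
after AND R4, 31: R4=34&31=2
after SUB R4, 10: R4=2-10=-8
STORE R4, [24] → M[24]=-8
after LOAD R5, [0]: R5=M[0]=25
after OR R4, 20: R4=(-8)|20=-4
after OR R5, 16: R5=25|16=25
STORE R5, [12] → M[12]=25
after LOAD R4, [24]: R4=M[24]=-8
after ADD R4, R5: R4=(-8)+25=17
after ADD R4, 3: R4=17+3=20
after LOAD R4, [24]: R4=M[24]=-8
halt.

25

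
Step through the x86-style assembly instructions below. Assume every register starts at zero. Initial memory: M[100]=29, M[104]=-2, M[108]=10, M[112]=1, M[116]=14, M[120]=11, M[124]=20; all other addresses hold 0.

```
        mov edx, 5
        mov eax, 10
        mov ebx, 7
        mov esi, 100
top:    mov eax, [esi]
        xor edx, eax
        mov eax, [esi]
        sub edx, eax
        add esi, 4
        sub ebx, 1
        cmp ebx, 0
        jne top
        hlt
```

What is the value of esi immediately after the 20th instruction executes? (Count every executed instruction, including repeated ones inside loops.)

108

mov edx, 5 → edx=5
mov eax, 10 → eax=10
mov ebx, 7 → ebx=7
mov esi, 100 → esi=100
mov eax, [esi] → eax=M[100]=29
xor edx, eax → edx=5^29=24
mov eax, [esi] → eax=M[100]=29
sub edx, eax → edx=24-29=-5
add esi, 4 → esi=100+4=104
sub ebx, 1 → ebx=7-1=6
cmp ebx, 0  (cmp 6,0)
jne top: taken
mov eax, [esi] → eax=M[104]=-2
xor edx, eax → edx=(-5)^(-2)=5
mov eax, [esi] → eax=M[104]=-2
sub edx, eax → edx=5-(-2)=7
add esi, 4 → esi=104+4=108
sub ebx, 1 → ebx=6-1=5
cmp ebx, 0  (cmp 5,0)
jne top: taken
After step 20: esi = 108.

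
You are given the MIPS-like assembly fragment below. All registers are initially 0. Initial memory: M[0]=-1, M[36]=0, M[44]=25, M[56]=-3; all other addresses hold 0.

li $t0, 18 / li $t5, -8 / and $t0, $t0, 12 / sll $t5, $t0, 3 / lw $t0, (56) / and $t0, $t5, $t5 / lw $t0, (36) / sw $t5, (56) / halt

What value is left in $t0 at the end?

0

li $t0, 18 → $t0=18
li $t5, -8 → $t5=-8
and $t0, $t0, 12 → $t0=18&12=0
sll $t5, $t0, 3 → $t5=0<<3=0
lw $t0, (56) → $t0=M[56]=-3
and $t0, $t5, $t5 → $t0=0&0=0
lw $t0, (36) → $t0=M[36]=0
sw $t5, (56) → M[56]=0
halt.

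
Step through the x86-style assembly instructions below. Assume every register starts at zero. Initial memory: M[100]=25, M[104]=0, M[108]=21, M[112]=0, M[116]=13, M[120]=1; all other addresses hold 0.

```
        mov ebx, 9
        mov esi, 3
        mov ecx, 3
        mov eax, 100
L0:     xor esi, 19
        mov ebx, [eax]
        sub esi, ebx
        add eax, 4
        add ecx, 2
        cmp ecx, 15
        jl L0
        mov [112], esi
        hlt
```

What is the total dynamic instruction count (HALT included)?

after mov ebx, 9: ebx=9
after mov esi, 3: esi=3
after mov ecx, 3: ecx=3
after mov eax, 100: eax=100
after xor esi, 19: esi=3^19=16
after mov ebx, [eax]: ebx=M[100]=25
after sub esi, ebx: esi=16-25=-9
after add eax, 4: eax=100+4=104
after add ecx, 2: ecx=3+2=5
cmp ecx, 15  (cmp 5,15)
jl L0: taken
after xor esi, 19: esi=(-9)^19=-28
after mov ebx, [eax]: ebx=M[104]=0
after sub esi, ebx: esi=(-28)-0=-28
after add eax, 4: eax=104+4=108
after add ecx, 2: ecx=5+2=7
cmp ecx, 15  (cmp 7,15)
jl L0: taken
after xor esi, 19: esi=(-28)^19=-9
after mov ebx, [eax]: ebx=M[108]=21
after sub esi, ebx: esi=(-9)-21=-30
after add eax, 4: eax=108+4=112
after add ecx, 2: ecx=7+2=9
cmp ecx, 15  (cmp 9,15)
jl L0: taken
after xor esi, 19: esi=(-30)^19=-15
after mov ebx, [eax]: ebx=M[112]=0
after sub esi, ebx: esi=(-15)-0=-15
after add eax, 4: eax=112+4=116
after add ecx, 2: ecx=9+2=11
cmp ecx, 15  (cmp 11,15)
jl L0: taken
after xor esi, 19: esi=(-15)^19=-30
after mov ebx, [eax]: ebx=M[116]=13
after sub esi, ebx: esi=(-30)-13=-43
after add eax, 4: eax=116+4=120
after add ecx, 2: ecx=11+2=13
cmp ecx, 15  (cmp 13,15)
jl L0: taken
after xor esi, 19: esi=(-43)^19=-58
after mov ebx, [eax]: ebx=M[120]=1
after sub esi, ebx: esi=(-58)-1=-59
after add eax, 4: eax=120+4=124
after add ecx, 2: ecx=13+2=15
cmp ecx, 15  (cmp 15,15)
jl L0: not taken
mov [112], esi → M[112]=-59
halt.
Total executed instructions: 48.

48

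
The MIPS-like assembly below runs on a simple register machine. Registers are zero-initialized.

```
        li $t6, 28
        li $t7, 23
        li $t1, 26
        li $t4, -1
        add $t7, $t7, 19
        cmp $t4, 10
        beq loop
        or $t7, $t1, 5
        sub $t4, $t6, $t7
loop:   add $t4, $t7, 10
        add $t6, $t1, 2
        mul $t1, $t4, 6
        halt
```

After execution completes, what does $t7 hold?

31

li $t6, 28 → $t6=28
li $t7, 23 → $t7=23
li $t1, 26 → $t1=26
li $t4, -1 → $t4=-1
add $t7, $t7, 19 → $t7=23+19=42
cmp $t4, 10  (cmp -1,10)
beq loop: not taken
or $t7, $t1, 5 → $t7=26|5=31
sub $t4, $t6, $t7 → $t4=28-31=-3
add $t4, $t7, 10 → $t4=31+10=41
add $t6, $t1, 2 → $t6=26+2=28
mul $t1, $t4, 6 → $t1=41*6=246
halt.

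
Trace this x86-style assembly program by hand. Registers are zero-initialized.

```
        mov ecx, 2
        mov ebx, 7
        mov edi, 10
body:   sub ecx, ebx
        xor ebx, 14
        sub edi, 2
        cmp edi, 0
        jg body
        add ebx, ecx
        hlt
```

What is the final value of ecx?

-37

mov ecx, 2 → ecx=2
mov ebx, 7 → ebx=7
mov edi, 10 → edi=10
sub ecx, ebx → ecx=2-7=-5
xor ebx, 14 → ebx=7^14=9
sub edi, 2 → edi=10-2=8
cmp edi, 0  (cmp 8,0)
jg body: taken
sub ecx, ebx → ecx=(-5)-9=-14
xor ebx, 14 → ebx=9^14=7
sub edi, 2 → edi=8-2=6
cmp edi, 0  (cmp 6,0)
jg body: taken
sub ecx, ebx → ecx=(-14)-7=-21
xor ebx, 14 → ebx=7^14=9
sub edi, 2 → edi=6-2=4
cmp edi, 0  (cmp 4,0)
jg body: taken
sub ecx, ebx → ecx=(-21)-9=-30
xor ebx, 14 → ebx=9^14=7
sub edi, 2 → edi=4-2=2
cmp edi, 0  (cmp 2,0)
jg body: taken
sub ecx, ebx → ecx=(-30)-7=-37
xor ebx, 14 → ebx=7^14=9
sub edi, 2 → edi=2-2=0
cmp edi, 0  (cmp 0,0)
jg body: not taken
add ebx, ecx → ebx=9+(-37)=-28
halt.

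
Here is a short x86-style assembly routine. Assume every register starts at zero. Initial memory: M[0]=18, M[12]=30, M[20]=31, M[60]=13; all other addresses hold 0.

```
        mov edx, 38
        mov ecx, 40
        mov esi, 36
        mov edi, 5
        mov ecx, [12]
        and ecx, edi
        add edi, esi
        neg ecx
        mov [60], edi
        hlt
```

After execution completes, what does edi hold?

mov edx, 38 → edx=38
mov ecx, 40 → ecx=40
mov esi, 36 → esi=36
mov edi, 5 → edi=5
mov ecx, [12] → ecx=M[12]=30
and ecx, edi → ecx=30&5=4
add edi, esi → edi=5+36=41
neg ecx → ecx=-(4)=-4
mov [60], edi → M[60]=41
halt.

41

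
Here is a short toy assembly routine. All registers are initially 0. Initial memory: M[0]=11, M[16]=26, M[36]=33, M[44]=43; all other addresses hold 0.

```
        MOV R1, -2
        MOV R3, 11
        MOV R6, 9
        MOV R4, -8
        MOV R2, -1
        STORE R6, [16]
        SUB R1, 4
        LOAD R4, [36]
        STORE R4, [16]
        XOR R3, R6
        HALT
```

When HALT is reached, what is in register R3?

2

R1=-2
R3=11
R6=9
R4=-8
R2=-1
STORE R6, [16] → M[16]=9
R1=(-2)-4=-6
R4=M[36]=33
STORE R4, [16] → M[16]=33
R3=11^9=2
halt.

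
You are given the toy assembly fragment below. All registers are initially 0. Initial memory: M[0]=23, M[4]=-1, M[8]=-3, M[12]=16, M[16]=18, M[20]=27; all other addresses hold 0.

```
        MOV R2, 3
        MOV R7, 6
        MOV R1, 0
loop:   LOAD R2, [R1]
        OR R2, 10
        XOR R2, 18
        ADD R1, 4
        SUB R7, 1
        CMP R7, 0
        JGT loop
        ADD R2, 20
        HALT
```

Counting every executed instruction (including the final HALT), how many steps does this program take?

47

R2=3
R7=6
R1=0
R2=M[0]=23
R2=23|10=31
R2=31^18=13
R1=0+4=4
R7=6-1=5
CMP R7, 0  (cmp 5,0)
JGT loop: taken
R2=M[4]=-1
R2=(-1)|10=-1
R2=(-1)^18=-19
R1=4+4=8
R7=5-1=4
CMP R7, 0  (cmp 4,0)
JGT loop: taken
R2=M[8]=-3
R2=(-3)|10=-1
R2=(-1)^18=-19
R1=8+4=12
R7=4-1=3
CMP R7, 0  (cmp 3,0)
JGT loop: taken
R2=M[12]=16
R2=16|10=26
R2=26^18=8
R1=12+4=16
R7=3-1=2
CMP R7, 0  (cmp 2,0)
JGT loop: taken
R2=M[16]=18
R2=18|10=26
R2=26^18=8
R1=16+4=20
R7=2-1=1
CMP R7, 0  (cmp 1,0)
JGT loop: taken
R2=M[20]=27
R2=27|10=27
R2=27^18=9
R1=20+4=24
R7=1-1=0
CMP R7, 0  (cmp 0,0)
JGT loop: not taken
R2=9+20=29
halt.
Total executed instructions: 47.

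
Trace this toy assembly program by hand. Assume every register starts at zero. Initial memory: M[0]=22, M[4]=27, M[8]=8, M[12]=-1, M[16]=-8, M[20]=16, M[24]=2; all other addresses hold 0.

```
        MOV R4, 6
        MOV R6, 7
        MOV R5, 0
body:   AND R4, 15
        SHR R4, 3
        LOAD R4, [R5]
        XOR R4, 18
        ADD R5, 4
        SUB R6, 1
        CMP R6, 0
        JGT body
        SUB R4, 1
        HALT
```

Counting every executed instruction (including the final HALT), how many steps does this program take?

61

MOV R4, 6 → R4=6
MOV R6, 7 → R6=7
MOV R5, 0 → R5=0
AND R4, 15 → R4=6&15=6
SHR R4, 3 → R4=6>>3=0
LOAD R4, [R5] → R4=M[0]=22
XOR R4, 18 → R4=22^18=4
ADD R5, 4 → R5=0+4=4
SUB R6, 1 → R6=7-1=6
CMP R6, 0  (cmp 6,0)
JGT body: taken
AND R4, 15 → R4=4&15=4
SHR R4, 3 → R4=4>>3=0
LOAD R4, [R5] → R4=M[4]=27
XOR R4, 18 → R4=27^18=9
ADD R5, 4 → R5=4+4=8
SUB R6, 1 → R6=6-1=5
CMP R6, 0  (cmp 5,0)
JGT body: taken
AND R4, 15 → R4=9&15=9
SHR R4, 3 → R4=9>>3=1
LOAD R4, [R5] → R4=M[8]=8
XOR R4, 18 → R4=8^18=26
ADD R5, 4 → R5=8+4=12
SUB R6, 1 → R6=5-1=4
CMP R6, 0  (cmp 4,0)
JGT body: taken
AND R4, 15 → R4=26&15=10
SHR R4, 3 → R4=10>>3=1
LOAD R4, [R5] → R4=M[12]=-1
XOR R4, 18 → R4=(-1)^18=-19
ADD R5, 4 → R5=12+4=16
SUB R6, 1 → R6=4-1=3
CMP R6, 0  (cmp 3,0)
JGT body: taken
AND R4, 15 → R4=(-19)&15=13
SHR R4, 3 → R4=13>>3=1
LOAD R4, [R5] → R4=M[16]=-8
XOR R4, 18 → R4=(-8)^18=-22
ADD R5, 4 → R5=16+4=20
SUB R6, 1 → R6=3-1=2
CMP R6, 0  (cmp 2,0)
JGT body: taken
AND R4, 15 → R4=(-22)&15=10
SHR R4, 3 → R4=10>>3=1
LOAD R4, [R5] → R4=M[20]=16
XOR R4, 18 → R4=16^18=2
ADD R5, 4 → R5=20+4=24
SUB R6, 1 → R6=2-1=1
CMP R6, 0  (cmp 1,0)
JGT body: taken
AND R4, 15 → R4=2&15=2
SHR R4, 3 → R4=2>>3=0
LOAD R4, [R5] → R4=M[24]=2
XOR R4, 18 → R4=2^18=16
ADD R5, 4 → R5=24+4=28
SUB R6, 1 → R6=1-1=0
CMP R6, 0  (cmp 0,0)
JGT body: not taken
SUB R4, 1 → R4=16-1=15
halt.
Total executed instructions: 61.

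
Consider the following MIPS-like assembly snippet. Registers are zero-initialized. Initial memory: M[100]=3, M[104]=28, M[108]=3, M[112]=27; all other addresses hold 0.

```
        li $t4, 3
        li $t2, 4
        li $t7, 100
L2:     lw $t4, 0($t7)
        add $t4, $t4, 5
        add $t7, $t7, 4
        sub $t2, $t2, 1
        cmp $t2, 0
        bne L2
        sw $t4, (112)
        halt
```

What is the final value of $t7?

116

after li $t4, 3: $t4=3
after li $t2, 4: $t2=4
after li $t7, 100: $t7=100
after lw $t4, 0($t7): $t4=M[100]=3
after add $t4, $t4, 5: $t4=3+5=8
after add $t7, $t7, 4: $t7=100+4=104
after sub $t2, $t2, 1: $t2=4-1=3
cmp $t2, 0  (cmp 3,0)
bne L2: taken
after lw $t4, 0($t7): $t4=M[104]=28
after add $t4, $t4, 5: $t4=28+5=33
after add $t7, $t7, 4: $t7=104+4=108
after sub $t2, $t2, 1: $t2=3-1=2
cmp $t2, 0  (cmp 2,0)
bne L2: taken
after lw $t4, 0($t7): $t4=M[108]=3
after add $t4, $t4, 5: $t4=3+5=8
after add $t7, $t7, 4: $t7=108+4=112
after sub $t2, $t2, 1: $t2=2-1=1
cmp $t2, 0  (cmp 1,0)
bne L2: taken
after lw $t4, 0($t7): $t4=M[112]=27
after add $t4, $t4, 5: $t4=27+5=32
after add $t7, $t7, 4: $t7=112+4=116
after sub $t2, $t2, 1: $t2=1-1=0
cmp $t2, 0  (cmp 0,0)
bne L2: not taken
sw $t4, (112) → M[112]=32
halt.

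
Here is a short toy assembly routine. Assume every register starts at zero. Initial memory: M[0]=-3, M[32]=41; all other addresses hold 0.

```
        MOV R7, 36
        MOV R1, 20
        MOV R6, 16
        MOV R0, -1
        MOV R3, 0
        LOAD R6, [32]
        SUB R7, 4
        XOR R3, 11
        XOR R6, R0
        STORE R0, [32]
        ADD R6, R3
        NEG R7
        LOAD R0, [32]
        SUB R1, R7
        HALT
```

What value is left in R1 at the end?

R7=36
R1=20
R6=16
R0=-1
R3=0
R6=M[32]=41
R7=36-4=32
R3=0^11=11
R6=41^(-1)=-42
STORE R0, [32] → M[32]=-1
R6=(-42)+11=-31
R7=-(32)=-32
R0=M[32]=-1
R1=20-(-32)=52
halt.

52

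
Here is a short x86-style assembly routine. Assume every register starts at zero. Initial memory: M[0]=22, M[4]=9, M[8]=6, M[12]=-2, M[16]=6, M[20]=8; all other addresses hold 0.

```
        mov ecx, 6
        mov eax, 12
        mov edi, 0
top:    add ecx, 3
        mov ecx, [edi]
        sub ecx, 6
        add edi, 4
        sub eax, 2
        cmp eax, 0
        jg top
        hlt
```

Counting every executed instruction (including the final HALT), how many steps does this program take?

46

mov ecx, 6 → ecx=6
mov eax, 12 → eax=12
mov edi, 0 → edi=0
add ecx, 3 → ecx=6+3=9
mov ecx, [edi] → ecx=M[0]=22
sub ecx, 6 → ecx=22-6=16
add edi, 4 → edi=0+4=4
sub eax, 2 → eax=12-2=10
cmp eax, 0  (cmp 10,0)
jg top: taken
add ecx, 3 → ecx=16+3=19
mov ecx, [edi] → ecx=M[4]=9
sub ecx, 6 → ecx=9-6=3
add edi, 4 → edi=4+4=8
sub eax, 2 → eax=10-2=8
cmp eax, 0  (cmp 8,0)
jg top: taken
add ecx, 3 → ecx=3+3=6
mov ecx, [edi] → ecx=M[8]=6
sub ecx, 6 → ecx=6-6=0
add edi, 4 → edi=8+4=12
sub eax, 2 → eax=8-2=6
cmp eax, 0  (cmp 6,0)
jg top: taken
add ecx, 3 → ecx=0+3=3
mov ecx, [edi] → ecx=M[12]=-2
sub ecx, 6 → ecx=(-2)-6=-8
add edi, 4 → edi=12+4=16
sub eax, 2 → eax=6-2=4
cmp eax, 0  (cmp 4,0)
jg top: taken
add ecx, 3 → ecx=(-8)+3=-5
mov ecx, [edi] → ecx=M[16]=6
sub ecx, 6 → ecx=6-6=0
add edi, 4 → edi=16+4=20
sub eax, 2 → eax=4-2=2
cmp eax, 0  (cmp 2,0)
jg top: taken
add ecx, 3 → ecx=0+3=3
mov ecx, [edi] → ecx=M[20]=8
sub ecx, 6 → ecx=8-6=2
add edi, 4 → edi=20+4=24
sub eax, 2 → eax=2-2=0
cmp eax, 0  (cmp 0,0)
jg top: not taken
halt.
Total executed instructions: 46.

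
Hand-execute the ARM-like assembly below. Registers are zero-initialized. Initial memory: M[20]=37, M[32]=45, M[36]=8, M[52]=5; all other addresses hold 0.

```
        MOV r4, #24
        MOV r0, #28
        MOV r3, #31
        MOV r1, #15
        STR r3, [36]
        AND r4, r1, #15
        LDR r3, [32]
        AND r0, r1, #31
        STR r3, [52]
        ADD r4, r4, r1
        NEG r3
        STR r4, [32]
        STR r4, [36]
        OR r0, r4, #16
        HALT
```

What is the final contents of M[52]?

MOV r4, #24 → r4=24
MOV r0, #28 → r0=28
MOV r3, #31 → r3=31
MOV r1, #15 → r1=15
STR r3, [36] → M[36]=31
AND r4, r1, #15 → r4=15&15=15
LDR r3, [32] → r3=M[32]=45
AND r0, r1, #31 → r0=15&31=15
STR r3, [52] → M[52]=45
ADD r4, r4, r1 → r4=15+15=30
NEG r3 → r3=-(45)=-45
STR r4, [32] → M[32]=30
STR r4, [36] → M[36]=30
OR r0, r4, #16 → r0=30|16=30
halt.

45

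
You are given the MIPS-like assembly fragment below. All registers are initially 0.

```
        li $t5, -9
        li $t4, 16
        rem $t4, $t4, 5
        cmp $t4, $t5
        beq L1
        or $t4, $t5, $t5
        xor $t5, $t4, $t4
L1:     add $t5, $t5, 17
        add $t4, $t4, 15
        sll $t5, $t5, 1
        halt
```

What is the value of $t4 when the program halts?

$t5=-9
$t4=16
$t4=16%5=1
cmp $t4, $t5  (cmp 1,-9)
beq L1: not taken
$t4=(-9)|(-9)=-9
$t5=(-9)^(-9)=0
$t5=0+17=17
$t4=(-9)+15=6
$t5=17<<1=34
halt.

6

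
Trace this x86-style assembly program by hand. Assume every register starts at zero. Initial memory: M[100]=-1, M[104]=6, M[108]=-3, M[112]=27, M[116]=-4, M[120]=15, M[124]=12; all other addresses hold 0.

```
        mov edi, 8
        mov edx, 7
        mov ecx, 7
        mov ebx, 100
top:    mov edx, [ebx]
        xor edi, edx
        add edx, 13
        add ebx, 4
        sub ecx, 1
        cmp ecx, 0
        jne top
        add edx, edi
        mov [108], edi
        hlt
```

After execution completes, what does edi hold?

edi=8
edx=7
ecx=7
ebx=100
edx=M[100]=-1
edi=8^(-1)=-9
edx=(-1)+13=12
ebx=100+4=104
ecx=7-1=6
cmp ecx, 0  (cmp 6,0)
jne top: taken
edx=M[104]=6
edi=(-9)^6=-15
edx=6+13=19
ebx=104+4=108
ecx=6-1=5
cmp ecx, 0  (cmp 5,0)
jne top: taken
edx=M[108]=-3
edi=(-15)^(-3)=12
edx=(-3)+13=10
ebx=108+4=112
ecx=5-1=4
cmp ecx, 0  (cmp 4,0)
jne top: taken
edx=M[112]=27
edi=12^27=23
edx=27+13=40
ebx=112+4=116
ecx=4-1=3
cmp ecx, 0  (cmp 3,0)
jne top: taken
edx=M[116]=-4
edi=23^(-4)=-21
edx=(-4)+13=9
ebx=116+4=120
ecx=3-1=2
cmp ecx, 0  (cmp 2,0)
jne top: taken
edx=M[120]=15
edi=(-21)^15=-28
edx=15+13=28
ebx=120+4=124
ecx=2-1=1
cmp ecx, 0  (cmp 1,0)
jne top: taken
edx=M[124]=12
edi=(-28)^12=-24
edx=12+13=25
ebx=124+4=128
ecx=1-1=0
cmp ecx, 0  (cmp 0,0)
jne top: not taken
edx=25+(-24)=1
mov [108], edi → M[108]=-24
halt.

-24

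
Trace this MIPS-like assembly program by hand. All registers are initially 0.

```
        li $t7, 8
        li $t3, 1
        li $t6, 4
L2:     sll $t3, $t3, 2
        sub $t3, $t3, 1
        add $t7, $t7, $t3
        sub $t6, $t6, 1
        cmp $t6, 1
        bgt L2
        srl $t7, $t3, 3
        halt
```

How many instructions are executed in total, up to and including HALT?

23

$t7=8
$t3=1
$t6=4
$t3=1<<2=4
$t3=4-1=3
$t7=8+3=11
$t6=4-1=3
cmp $t6, 1  (cmp 3,1)
bgt L2: taken
$t3=3<<2=12
$t3=12-1=11
$t7=11+11=22
$t6=3-1=2
cmp $t6, 1  (cmp 2,1)
bgt L2: taken
$t3=11<<2=44
$t3=44-1=43
$t7=22+43=65
$t6=2-1=1
cmp $t6, 1  (cmp 1,1)
bgt L2: not taken
$t7=43>>3=5
halt.
Total executed instructions: 23.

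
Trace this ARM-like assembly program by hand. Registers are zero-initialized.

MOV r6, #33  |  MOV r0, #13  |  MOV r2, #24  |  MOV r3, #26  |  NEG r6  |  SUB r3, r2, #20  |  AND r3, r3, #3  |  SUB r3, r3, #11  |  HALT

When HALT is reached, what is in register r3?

MOV r6, #33 → r6=33
MOV r0, #13 → r0=13
MOV r2, #24 → r2=24
MOV r3, #26 → r3=26
NEG r6 → r6=-(33)=-33
SUB r3, r2, #20 → r3=24-20=4
AND r3, r3, #3 → r3=4&3=0
SUB r3, r3, #11 → r3=0-11=-11
halt.

-11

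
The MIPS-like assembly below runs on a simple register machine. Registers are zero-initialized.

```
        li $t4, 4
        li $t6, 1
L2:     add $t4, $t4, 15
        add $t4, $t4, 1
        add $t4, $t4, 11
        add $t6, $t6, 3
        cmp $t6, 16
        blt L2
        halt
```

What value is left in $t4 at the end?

139

$t4=4
$t6=1
$t4=4+15=19
$t4=19+1=20
$t4=20+11=31
$t6=1+3=4
cmp $t6, 16  (cmp 4,16)
blt L2: taken
$t4=31+15=46
$t4=46+1=47
$t4=47+11=58
$t6=4+3=7
cmp $t6, 16  (cmp 7,16)
blt L2: taken
$t4=58+15=73
$t4=73+1=74
$t4=74+11=85
$t6=7+3=10
cmp $t6, 16  (cmp 10,16)
blt L2: taken
$t4=85+15=100
$t4=100+1=101
$t4=101+11=112
$t6=10+3=13
cmp $t6, 16  (cmp 13,16)
blt L2: taken
$t4=112+15=127
$t4=127+1=128
$t4=128+11=139
$t6=13+3=16
cmp $t6, 16  (cmp 16,16)
blt L2: not taken
halt.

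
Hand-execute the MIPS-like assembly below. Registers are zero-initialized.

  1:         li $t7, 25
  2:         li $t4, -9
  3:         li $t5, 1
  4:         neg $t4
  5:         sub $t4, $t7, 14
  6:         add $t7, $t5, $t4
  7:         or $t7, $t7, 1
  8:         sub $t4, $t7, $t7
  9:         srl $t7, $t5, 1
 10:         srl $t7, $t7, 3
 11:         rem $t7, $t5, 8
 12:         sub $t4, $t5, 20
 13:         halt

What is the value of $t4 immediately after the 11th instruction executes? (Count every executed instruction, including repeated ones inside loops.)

0

after li $t7, 25: $t7=25
after li $t4, -9: $t4=-9
after li $t5, 1: $t5=1
after neg $t4: $t4=-(-9)=9
after sub $t4, $t7, 14: $t4=25-14=11
after add $t7, $t5, $t4: $t7=1+11=12
after or $t7, $t7, 1: $t7=12|1=13
after sub $t4, $t7, $t7: $t4=13-13=0
after srl $t7, $t5, 1: $t7=1>>1=0
after srl $t7, $t7, 3: $t7=0>>3=0
after rem $t7, $t5, 8: $t7=1%8=1
After step 11: $t4 = 0.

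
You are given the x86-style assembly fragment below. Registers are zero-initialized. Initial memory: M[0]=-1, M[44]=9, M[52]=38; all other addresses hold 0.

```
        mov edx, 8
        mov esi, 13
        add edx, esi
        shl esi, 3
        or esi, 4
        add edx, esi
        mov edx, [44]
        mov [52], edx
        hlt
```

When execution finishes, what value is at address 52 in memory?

9

edx=8
esi=13
edx=8+13=21
esi=13<<3=104
esi=104|4=108
edx=21+108=129
edx=M[44]=9
mov [52], edx → M[52]=9
halt.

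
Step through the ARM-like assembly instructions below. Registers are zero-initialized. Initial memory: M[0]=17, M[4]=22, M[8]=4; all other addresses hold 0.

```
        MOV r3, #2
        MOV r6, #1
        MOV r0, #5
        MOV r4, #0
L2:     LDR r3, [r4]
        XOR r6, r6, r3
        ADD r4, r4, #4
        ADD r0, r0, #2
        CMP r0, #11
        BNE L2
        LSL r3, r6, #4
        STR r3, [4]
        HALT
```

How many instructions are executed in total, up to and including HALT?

r3=2
r6=1
r0=5
r4=0
r3=M[0]=17
r6=1^17=16
r4=0+4=4
r0=5+2=7
CMP r0, #11  (cmp 7,11)
BNE L2: taken
r3=M[4]=22
r6=16^22=6
r4=4+4=8
r0=7+2=9
CMP r0, #11  (cmp 9,11)
BNE L2: taken
r3=M[8]=4
r6=6^4=2
r4=8+4=12
r0=9+2=11
CMP r0, #11  (cmp 11,11)
BNE L2: not taken
r3=2<<4=32
STR r3, [4] → M[4]=32
halt.
Total executed instructions: 25.

25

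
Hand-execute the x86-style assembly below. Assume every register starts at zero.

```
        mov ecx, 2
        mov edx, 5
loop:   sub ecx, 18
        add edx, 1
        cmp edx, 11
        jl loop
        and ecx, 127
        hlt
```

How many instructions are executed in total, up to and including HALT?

28

after mov ecx, 2: ecx=2
after mov edx, 5: edx=5
after sub ecx, 18: ecx=2-18=-16
after add edx, 1: edx=5+1=6
cmp edx, 11  (cmp 6,11)
jl loop: taken
after sub ecx, 18: ecx=(-16)-18=-34
after add edx, 1: edx=6+1=7
cmp edx, 11  (cmp 7,11)
jl loop: taken
after sub ecx, 18: ecx=(-34)-18=-52
after add edx, 1: edx=7+1=8
cmp edx, 11  (cmp 8,11)
jl loop: taken
after sub ecx, 18: ecx=(-52)-18=-70
after add edx, 1: edx=8+1=9
cmp edx, 11  (cmp 9,11)
jl loop: taken
after sub ecx, 18: ecx=(-70)-18=-88
after add edx, 1: edx=9+1=10
cmp edx, 11  (cmp 10,11)
jl loop: taken
after sub ecx, 18: ecx=(-88)-18=-106
after add edx, 1: edx=10+1=11
cmp edx, 11  (cmp 11,11)
jl loop: not taken
after and ecx, 127: ecx=(-106)&127=22
halt.
Total executed instructions: 28.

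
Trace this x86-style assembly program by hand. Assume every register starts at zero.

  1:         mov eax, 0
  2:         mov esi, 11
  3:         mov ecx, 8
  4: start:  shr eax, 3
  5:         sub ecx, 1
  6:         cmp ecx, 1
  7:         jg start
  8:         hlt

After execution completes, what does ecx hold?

mov eax, 0 → eax=0
mov esi, 11 → esi=11
mov ecx, 8 → ecx=8
shr eax, 3 → eax=0>>3=0
sub ecx, 1 → ecx=8-1=7
cmp ecx, 1  (cmp 7,1)
jg start: taken
shr eax, 3 → eax=0>>3=0
sub ecx, 1 → ecx=7-1=6
cmp ecx, 1  (cmp 6,1)
jg start: taken
shr eax, 3 → eax=0>>3=0
sub ecx, 1 → ecx=6-1=5
cmp ecx, 1  (cmp 5,1)
jg start: taken
shr eax, 3 → eax=0>>3=0
sub ecx, 1 → ecx=5-1=4
cmp ecx, 1  (cmp 4,1)
jg start: taken
shr eax, 3 → eax=0>>3=0
sub ecx, 1 → ecx=4-1=3
cmp ecx, 1  (cmp 3,1)
jg start: taken
shr eax, 3 → eax=0>>3=0
sub ecx, 1 → ecx=3-1=2
cmp ecx, 1  (cmp 2,1)
jg start: taken
shr eax, 3 → eax=0>>3=0
sub ecx, 1 → ecx=2-1=1
cmp ecx, 1  (cmp 1,1)
jg start: not taken
halt.

1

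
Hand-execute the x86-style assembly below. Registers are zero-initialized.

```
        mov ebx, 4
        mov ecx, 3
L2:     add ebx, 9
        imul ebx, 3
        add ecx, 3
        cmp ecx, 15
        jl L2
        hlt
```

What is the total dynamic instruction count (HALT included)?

after mov ebx, 4: ebx=4
after mov ecx, 3: ecx=3
after add ebx, 9: ebx=4+9=13
after imul ebx, 3: ebx=13*3=39
after add ecx, 3: ecx=3+3=6
cmp ecx, 15  (cmp 6,15)
jl L2: taken
after add ebx, 9: ebx=39+9=48
after imul ebx, 3: ebx=48*3=144
after add ecx, 3: ecx=6+3=9
cmp ecx, 15  (cmp 9,15)
jl L2: taken
after add ebx, 9: ebx=144+9=153
after imul ebx, 3: ebx=153*3=459
after add ecx, 3: ecx=9+3=12
cmp ecx, 15  (cmp 12,15)
jl L2: taken
after add ebx, 9: ebx=459+9=468
after imul ebx, 3: ebx=468*3=1404
after add ecx, 3: ecx=12+3=15
cmp ecx, 15  (cmp 15,15)
jl L2: not taken
halt.
Total executed instructions: 23.

23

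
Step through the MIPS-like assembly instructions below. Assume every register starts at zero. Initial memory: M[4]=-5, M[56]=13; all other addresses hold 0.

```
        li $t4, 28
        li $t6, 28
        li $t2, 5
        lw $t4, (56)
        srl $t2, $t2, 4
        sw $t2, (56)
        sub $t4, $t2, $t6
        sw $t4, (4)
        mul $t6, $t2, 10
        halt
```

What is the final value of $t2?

0

li $t4, 28 → $t4=28
li $t6, 28 → $t6=28
li $t2, 5 → $t2=5
lw $t4, (56) → $t4=M[56]=13
srl $t2, $t2, 4 → $t2=5>>4=0
sw $t2, (56) → M[56]=0
sub $t4, $t2, $t6 → $t4=0-28=-28
sw $t4, (4) → M[4]=-28
mul $t6, $t2, 10 → $t6=0*10=0
halt.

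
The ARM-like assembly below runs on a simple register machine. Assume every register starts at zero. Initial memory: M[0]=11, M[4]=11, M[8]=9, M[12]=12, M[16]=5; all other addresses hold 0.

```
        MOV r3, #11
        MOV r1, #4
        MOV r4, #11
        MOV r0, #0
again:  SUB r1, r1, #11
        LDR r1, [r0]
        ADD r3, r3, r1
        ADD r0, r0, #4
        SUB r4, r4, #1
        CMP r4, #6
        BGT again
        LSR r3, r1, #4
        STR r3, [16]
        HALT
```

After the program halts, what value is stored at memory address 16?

0

MOV r3, #11 → r3=11
MOV r1, #4 → r1=4
MOV r4, #11 → r4=11
MOV r0, #0 → r0=0
SUB r1, r1, #11 → r1=4-11=-7
LDR r1, [r0] → r1=M[0]=11
ADD r3, r3, r1 → r3=11+11=22
ADD r0, r0, #4 → r0=0+4=4
SUB r4, r4, #1 → r4=11-1=10
CMP r4, #6  (cmp 10,6)
BGT again: taken
SUB r1, r1, #11 → r1=11-11=0
LDR r1, [r0] → r1=M[4]=11
ADD r3, r3, r1 → r3=22+11=33
ADD r0, r0, #4 → r0=4+4=8
SUB r4, r4, #1 → r4=10-1=9
CMP r4, #6  (cmp 9,6)
BGT again: taken
SUB r1, r1, #11 → r1=11-11=0
LDR r1, [r0] → r1=M[8]=9
ADD r3, r3, r1 → r3=33+9=42
ADD r0, r0, #4 → r0=8+4=12
SUB r4, r4, #1 → r4=9-1=8
CMP r4, #6  (cmp 8,6)
BGT again: taken
SUB r1, r1, #11 → r1=9-11=-2
LDR r1, [r0] → r1=M[12]=12
ADD r3, r3, r1 → r3=42+12=54
ADD r0, r0, #4 → r0=12+4=16
SUB r4, r4, #1 → r4=8-1=7
CMP r4, #6  (cmp 7,6)
BGT again: taken
SUB r1, r1, #11 → r1=12-11=1
LDR r1, [r0] → r1=M[16]=5
ADD r3, r3, r1 → r3=54+5=59
ADD r0, r0, #4 → r0=16+4=20
SUB r4, r4, #1 → r4=7-1=6
CMP r4, #6  (cmp 6,6)
BGT again: not taken
LSR r3, r1, #4 → r3=5>>4=0
STR r3, [16] → M[16]=0
halt.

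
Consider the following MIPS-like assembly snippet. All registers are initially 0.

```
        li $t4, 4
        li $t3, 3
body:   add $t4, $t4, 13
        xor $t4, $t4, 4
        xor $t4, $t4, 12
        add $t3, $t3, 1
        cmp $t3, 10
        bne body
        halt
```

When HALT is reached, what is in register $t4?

103

$t4=4
$t3=3
$t4=4+13=17
$t4=17^4=21
$t4=21^12=25
$t3=3+1=4
cmp $t3, 10  (cmp 4,10)
bne body: taken
$t4=25+13=38
$t4=38^4=34
$t4=34^12=46
$t3=4+1=5
cmp $t3, 10  (cmp 5,10)
bne body: taken
$t4=46+13=59
$t4=59^4=63
$t4=63^12=51
$t3=5+1=6
cmp $t3, 10  (cmp 6,10)
bne body: taken
$t4=51+13=64
$t4=64^4=68
$t4=68^12=72
$t3=6+1=7
cmp $t3, 10  (cmp 7,10)
bne body: taken
$t4=72+13=85
$t4=85^4=81
$t4=81^12=93
$t3=7+1=8
cmp $t3, 10  (cmp 8,10)
bne body: taken
$t4=93+13=106
$t4=106^4=110
$t4=110^12=98
$t3=8+1=9
cmp $t3, 10  (cmp 9,10)
bne body: taken
$t4=98+13=111
$t4=111^4=107
$t4=107^12=103
$t3=9+1=10
cmp $t3, 10  (cmp 10,10)
bne body: not taken
halt.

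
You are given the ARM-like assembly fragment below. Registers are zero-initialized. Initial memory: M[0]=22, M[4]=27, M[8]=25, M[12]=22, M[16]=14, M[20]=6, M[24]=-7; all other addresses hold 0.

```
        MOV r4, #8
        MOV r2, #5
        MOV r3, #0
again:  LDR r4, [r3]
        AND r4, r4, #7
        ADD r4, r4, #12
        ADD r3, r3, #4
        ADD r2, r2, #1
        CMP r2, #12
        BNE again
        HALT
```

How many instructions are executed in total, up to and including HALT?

r4=8
r2=5
r3=0
r4=M[0]=22
r4=22&7=6
r4=6+12=18
r3=0+4=4
r2=5+1=6
CMP r2, #12  (cmp 6,12)
BNE again: taken
r4=M[4]=27
r4=27&7=3
r4=3+12=15
r3=4+4=8
r2=6+1=7
CMP r2, #12  (cmp 7,12)
BNE again: taken
r4=M[8]=25
r4=25&7=1
r4=1+12=13
r3=8+4=12
r2=7+1=8
CMP r2, #12  (cmp 8,12)
BNE again: taken
r4=M[12]=22
r4=22&7=6
r4=6+12=18
r3=12+4=16
r2=8+1=9
CMP r2, #12  (cmp 9,12)
BNE again: taken
r4=M[16]=14
r4=14&7=6
r4=6+12=18
r3=16+4=20
r2=9+1=10
CMP r2, #12  (cmp 10,12)
BNE again: taken
r4=M[20]=6
r4=6&7=6
r4=6+12=18
r3=20+4=24
r2=10+1=11
CMP r2, #12  (cmp 11,12)
BNE again: taken
r4=M[24]=-7
r4=(-7)&7=1
r4=1+12=13
r3=24+4=28
r2=11+1=12
CMP r2, #12  (cmp 12,12)
BNE again: not taken
halt.
Total executed instructions: 53.

53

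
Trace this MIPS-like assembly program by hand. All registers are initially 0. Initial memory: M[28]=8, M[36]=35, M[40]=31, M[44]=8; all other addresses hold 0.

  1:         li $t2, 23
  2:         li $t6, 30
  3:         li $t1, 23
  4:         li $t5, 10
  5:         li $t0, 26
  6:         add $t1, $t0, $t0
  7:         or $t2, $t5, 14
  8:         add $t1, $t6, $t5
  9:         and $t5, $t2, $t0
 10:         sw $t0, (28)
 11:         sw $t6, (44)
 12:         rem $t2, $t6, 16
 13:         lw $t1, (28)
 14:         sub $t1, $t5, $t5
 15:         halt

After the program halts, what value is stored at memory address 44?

li $t2, 23 → $t2=23
li $t6, 30 → $t6=30
li $t1, 23 → $t1=23
li $t5, 10 → $t5=10
li $t0, 26 → $t0=26
add $t1, $t0, $t0 → $t1=26+26=52
or $t2, $t5, 14 → $t2=10|14=14
add $t1, $t6, $t5 → $t1=30+10=40
and $t5, $t2, $t0 → $t5=14&26=10
sw $t0, (28) → M[28]=26
sw $t6, (44) → M[44]=30
rem $t2, $t6, 16 → $t2=30%16=14
lw $t1, (28) → $t1=M[28]=26
sub $t1, $t5, $t5 → $t1=10-10=0
halt.

30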